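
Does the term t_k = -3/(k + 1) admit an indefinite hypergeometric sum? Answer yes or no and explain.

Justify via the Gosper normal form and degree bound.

No; the coefficient equations for f are inconsistent.

Compute t_(k+1)/t_k: get (k + 1)/(k + 2).
So A=k + 1 and B=k + 2, with C=1.
Need (k + 1)·f(k+1) − (k + 1)·f(k) = 1.
deg f ≤ 0 (via 1,1,0).
Write f(k) = c0. Then LHS − RHS = -1, requiring -1 = 0: contradictory. No certificate.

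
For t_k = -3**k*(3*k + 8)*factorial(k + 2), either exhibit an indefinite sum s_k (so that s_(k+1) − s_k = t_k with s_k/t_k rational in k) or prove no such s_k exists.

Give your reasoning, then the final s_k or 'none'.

s_k = -3**k*factorial(k + 2)

The ratio is 3*(k + 3)*(3*k + 11)/(3*k + 8).
Normal form (A,B,C) = (3*k + 9, 1, k + 8/3).
f must satisfy (3*k + 9)·f(k+1) − (1)·f(k) = k + 8/3.
From deg A=1, deg B=0, deg C=1: d=0.
Coefficient equations give f(k) = 1/3.
Get s_k = R·t_k = -3**k*factorial(k + 2) with R(k) = B(k−1)f(k)/C(k) = 1/(3*k + 8).
Verify: -3**k*(3*k + 8)*factorial(k + 2) matches t_k.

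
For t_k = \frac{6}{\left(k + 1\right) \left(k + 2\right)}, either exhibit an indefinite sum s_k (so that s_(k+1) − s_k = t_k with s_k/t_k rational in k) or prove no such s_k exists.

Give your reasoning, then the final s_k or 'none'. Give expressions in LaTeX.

t_(k+1)/t_k = (k + 1)/(k + 3).
Take A(k)=k + 1, B(k)=k + 3, C(k)=1.
Need (k + 1)·f(k+1) − (k + 2)·f(k) = 1.
Degrees (1,1,0) ⇒ d ≤ 1.
Match coefficients ⇒ f(k) = k.
Then R = B(k−1)f/C = k*(k + 2), so s_k = R(k)·t_k = 6*k/(k + 1).
Check: Δs_k = 6/(k**2 + 3*k + 2). ✓

s_k = \frac{6 k}{k + 1}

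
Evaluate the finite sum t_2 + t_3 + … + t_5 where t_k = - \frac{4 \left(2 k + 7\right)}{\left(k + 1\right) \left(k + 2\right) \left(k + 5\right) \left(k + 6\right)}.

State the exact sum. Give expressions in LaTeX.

r(k) = (k + 1)*(k + 5)*(2*k + 9)/((k + 3)*(k + 7)*(2*k + 7)) after simplifying.
Gosper form: A/B · C(k+1)/C(k) with A=k + 1, B=k + 7, C=k**3 + 21*k**2/2 + 73*k/2 + 42.
Set up (k + 1)·f(k+1) − (k + 6)·f(k) − (k**3 + 21*k**2/2 + 73*k/2 + 42) = 0.
From deg A=1, deg B=1, deg C=3: d=5.
Solve for f: f(k) = k*(k + 2)*(k + 3)*(k + 4)*(k + 6)/10 (degree 5 ≤ 5).
R(k) = B(k−1)·f(k)/C(k) = k*(k + 2)*(k + 6)**2/(5*(2*k + 7)); s_k = R·t_k = 4*k*(-k - 6)/(5*(k**2 + 6*k + 5)).
Δs = 4*(-2*k - 7)/(k**4 + 14*k**3 + 65*k**2 + 112*k + 60), as required.
Σ_(k=2)^(5) t_k = s_(6) − s_(2) = -288/385 − (-64/105) = -32/231.

Σ = -32/231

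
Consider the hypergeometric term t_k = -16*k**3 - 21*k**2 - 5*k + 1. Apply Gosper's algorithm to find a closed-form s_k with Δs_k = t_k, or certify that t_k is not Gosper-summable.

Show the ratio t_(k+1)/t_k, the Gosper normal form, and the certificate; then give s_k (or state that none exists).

Compute t_(k+1)/t_k: get (16*k**3 + 69*k**2 + 95*k + 41)/(16*k**3 + 21*k**2 + 5*k - 1).
Gosper form: A/B · C(k+1)/C(k) with A=1, B=1, C=k**3 + 21*k**2/16 + 5*k/16 - 1/16.
Solve (1)·f(k+1) − (1)·f(k) = k**3 + 21*k**2/16 + 5*k/16 - 1/16.
From deg A=0, deg B=0, deg C=3: d=4.
Match coefficients ⇒ f(k) = k**2*(4*k**2 - k - 4)/16.
R(k) = B(k−1)·f(k)/C(k) = k**2*(4*k**2 - k - 4)/(16*k**3 + 21*k**2 + 5*k - 1); s_k = R·t_k = k**2*(-4*k**2 + k + 4).
Check: Δs_k = -16*k**3 - 21*k**2 - 5*k + 1. ✓

s_k = k**2*(-4*k**2 + k + 4)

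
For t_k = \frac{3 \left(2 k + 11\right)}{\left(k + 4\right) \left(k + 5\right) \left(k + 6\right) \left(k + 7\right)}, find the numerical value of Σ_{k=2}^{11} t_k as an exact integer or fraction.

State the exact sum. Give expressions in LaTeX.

r(k) = (k + 4)*(2*k + 13)/((k + 8)*(2*k + 11)) after simplifying.
Factor: A=k + 4; B=k + 8; C=k + 11/2.
Need (k + 4)·f(k+1) − (k + 7)·f(k) = k + 11/2.
deg f ≤ 3 (via 1,1,1).
Solving with deg f ≤ 3: f(k) = k*(k + 5)*(k + 10)/48.
Get s_k = R·t_k = k*(k + 10)/(8*(k**2 + 10*k + 24)) with R(k) = B(k−1)f(k)/C(k) = k*(k + 5)*(k + 7)*(k + 10)/(24*(2*k + 11)).
s_(k+1) − s_k = 3*(2*k + 11)/(k**4 + 22*k**3 + 179*k**2 + 638*k + 840) = t_k.
Sum = s_(12) − s_(2); s_(12) = 11/96, s_(2) = 1/16 ⇒ 5/96.

Σ = 5/96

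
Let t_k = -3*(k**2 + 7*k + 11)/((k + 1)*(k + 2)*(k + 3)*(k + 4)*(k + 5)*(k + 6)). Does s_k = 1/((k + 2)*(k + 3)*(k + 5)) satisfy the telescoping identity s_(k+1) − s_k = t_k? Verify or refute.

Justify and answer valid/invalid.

Invalid: residual (4*k + 19)/(k**6 + 21*k**5 + 175*k**4 + 735*k**3 + 1624*k**2 + 1764*k + 720) ≠ 0.

s_(k+1) = 1/((k + 3)*(k + 4)*(k + 6))
s_(k+1) − s_k = ((k + 2)*(k + 5) - (k + 4)*(k + 6))/((k + 2)*(k + 3)*(k + 4)*(k + 5)*(k + 6))
(s_(k+1) − s_k) − t_k = (4*k + 19)/(k**6 + 21*k**5 + 175*k**4 + 735*k**3 + 1624*k**2 + 1764*k + 720)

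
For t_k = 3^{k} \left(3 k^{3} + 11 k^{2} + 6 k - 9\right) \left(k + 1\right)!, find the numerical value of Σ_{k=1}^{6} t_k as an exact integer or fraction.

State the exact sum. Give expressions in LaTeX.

Σ = 4056272652

t_(k+1)/t_k = 3*(3*k**4 + 26*k**3 + 77*k**2 + 85*k + 22)/(3*k**3 + 11*k**2 + 6*k - 9).
A = 3*k + 6, B = 1, C = k**3 + 11*k**2/3 + 2*k - 3.
Key eq: (3*k + 6)·f(k+1) = (1)·f(k) + (k**3 + 11*k**2/3 + 2*k - 3).
d = 2 from the (1,0,3) case.
Solving with deg f ≤ 2: f(k) = (k**2 - 3)/3.
Get s_k = R·t_k = 3**k*(k**2 - 3)*factorial(k + 1) with R(k) = B(k−1)f(k)/C(k) = (k**2 - 3)/(3*k**3 + 11*k**2 + 6*k - 9).
Δs = 3**k*(3*k**3 + 11*k**2 + 6*k - 9)*factorial(k + 1), as required.
Telescoping: Σ = s_(7) − s_(1) = 4056272640 − (-12) = 4056272652.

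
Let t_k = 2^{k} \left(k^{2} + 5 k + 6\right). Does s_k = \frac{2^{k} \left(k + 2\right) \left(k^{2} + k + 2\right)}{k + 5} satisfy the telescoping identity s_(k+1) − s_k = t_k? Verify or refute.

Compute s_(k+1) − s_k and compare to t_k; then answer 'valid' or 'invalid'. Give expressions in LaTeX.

Invalid: residual \frac{3 \cdot 2^{k} \left(- k^{3} - 9 k^{2} - 30 k - 28\right)}{k^{2} + 11 k + 30} ≠ 0.

s_(k+1) = 2**(k + 1)*(k + 3)*(k + (k + 1)**2 + 3)/(k + 6)
s_(k+1) − s_k = 2**k*(k**4 + 13*k**3 + 64*k**2 + 126*k + 96)/(k**2 + 11*k + 30)
(s_(k+1) − s_k) − t_k = 3*2**k*(-k**3 - 9*k**2 - 30*k - 28)/(k**2 + 11*k + 30)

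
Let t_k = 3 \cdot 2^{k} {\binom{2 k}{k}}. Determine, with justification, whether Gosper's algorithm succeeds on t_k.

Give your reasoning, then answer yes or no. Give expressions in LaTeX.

Compute t_(k+1)/t_k: get 4*(2*k + 1)/(k + 1).
So A=8*k + 4 and B=k + 1, with C=1.
Need (8*k + 4)·f(k+1) − (k)·f(k) = 1.
deg f ≤ -1 (via 1,1,0).
d = -1 < 0 ⇒ no nonzero polynomial f; not summable.

No — negative degree bound, so no certificate f.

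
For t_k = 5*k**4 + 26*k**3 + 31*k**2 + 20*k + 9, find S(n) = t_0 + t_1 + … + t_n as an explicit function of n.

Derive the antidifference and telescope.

Compute t_(k+1)/t_k: get (5*k**4 + 46*k**3 + 139*k**2 + 180*k + 91)/(5*k**4 + 26*k**3 + 31*k**2 + 20*k + 9).
Normal form (A,B,C) = (1, 1, k**4 + 26*k**3/5 + 31*k**2/5 + 4*k + 9/5).
Need (1)·f(k+1) − (1)·f(k) = k**4 + 26*k**3/5 + 31*k**2/5 + 4*k + 9/5.
From deg A=0, deg B=0, deg C=4: d=5.
Solve for f: f(k) = k*(k**4 + 4*k**3 - k**2 + k + 4)/5 (degree 5 ≤ 5).
So s_k = (B(k−1)f/C)·t_k = (k*(k**4 + 4*k**3 - k**2 + k + 4)/(5*k**4 + 26*k**3 + 31*k**2 + 20*k + 9))·t_k = k*(k**4 + 4*k**3 - k**2 + k + 4).
Δs = 5*k**4 + 26*k**3 + 31*k**2 + 20*k + 9, as required.
Telescope: S(n) = s_(n+1) − s_(0) = n**5 + 9*n**4 + 25*n**3 + 32*n**2 + 24*n + 9 − (0) = n**5 + 9*n**4 + 25*n**3 + 32*n**2 + 24*n + 9.

S(n) = n**5 + 9*n**4 + 25*n**3 + 32*n**2 + 24*n + 9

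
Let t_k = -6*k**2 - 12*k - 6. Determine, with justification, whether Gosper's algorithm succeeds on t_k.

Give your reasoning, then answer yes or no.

Step 1: r(k) = (k**2 + 4*k + 4)/(k**2 + 2*k + 1).
Factor: A=1; B=1; C=k**2 + 2*k + 1.
Need (1)·f(k+1) − (1)·f(k) = k**2 + 2*k + 1.
d = 3 from the (0,0,2) case.
Match coefficients ⇒ f(k) = k*(k + 1)*(2*k + 1)/6.
So s_k = (B(k−1)f/C)·t_k = (k*(2*k + 1)/(6*(k + 1)))·t_k = k*(-2*k**2 - 3*k - 1).
s_(k+1) − s_k = -6*k**2 - 12*k - 6 = t_k.

Yes. s_k = k*(-2*k**2 - 3*k - 1).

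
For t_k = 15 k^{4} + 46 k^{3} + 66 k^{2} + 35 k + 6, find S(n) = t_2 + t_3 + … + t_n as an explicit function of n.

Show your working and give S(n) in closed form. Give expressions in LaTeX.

S(n) = 3 n^{5} + 19 n^{4} + 50 n^{3} + 62 n^{2} + 34 n - 168

t_(k+1)/t_k = (15*k**4 + 106*k**3 + 294*k**2 + 365*k + 168)/(15*k**4 + 46*k**3 + 66*k**2 + 35*k + 6).
Normal form (A,B,C) = (1, 1, k**4 + 46*k**3/15 + 22*k**2/5 + 7*k/3 + 2/5).
Need (1)·f(k+1) − (1)·f(k) = k**4 + 46*k**3/15 + 22*k**2/5 + 7*k/3 + 2/5.
Bound: deg f ≤ 5.
Coefficient equations give f(k) = k*(3*k**4 + 4*k**3 + 4*k**2 - 4*k - 1)/15.
Then R = B(k−1)f/C = k*(3*k**4 + 4*k**3 + 4*k**2 - 4*k - 1)/((5*k + 2)*(3*k**3 + 8*k**2 + 10*k + 3)), so s_k = R(k)·t_k = k*(3*k**4 + 4*k**3 + 4*k**2 - 4*k - 1).
s_(k+1) − s_k = 15*k**4 + 46*k**3 + 66*k**2 + 35*k + 6 = t_k.
Telescope: S(n) = s_(n+1) − s_(2) = 3*n**5 + 19*n**4 + 50*n**3 + 62*n**2 + 34*n + 6 − (174) = 3*n**5 + 19*n**4 + 50*n**3 + 62*n**2 + 34*n - 168.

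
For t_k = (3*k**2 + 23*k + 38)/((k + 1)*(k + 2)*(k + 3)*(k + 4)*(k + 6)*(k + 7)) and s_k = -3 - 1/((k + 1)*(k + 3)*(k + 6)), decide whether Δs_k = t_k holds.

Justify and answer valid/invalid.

s_(k+1) = -3 - 1/((k + 2)*(k + 4)*(k + 7))
s_(k+1) − s_k = (3*k**2 + 23*k + 38)/(k**6 + 23*k**5 + 207*k**4 + 925*k**3 + 2144*k**2 + 2412*k + 1008)
(s_(k+1) − s_k) − t_k = 0

Valid: the claim telescopes to t_k.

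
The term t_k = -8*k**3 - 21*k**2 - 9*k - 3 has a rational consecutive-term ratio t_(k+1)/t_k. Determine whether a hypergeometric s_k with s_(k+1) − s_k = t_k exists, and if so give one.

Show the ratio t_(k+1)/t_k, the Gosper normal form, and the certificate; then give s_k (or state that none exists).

r(k) = (8*k**3 + 45*k**2 + 75*k + 41)/(8*k**3 + 21*k**2 + 9*k + 3) after simplifying.
Take A(k)=1, B(k)=1, C(k)=k**3 + 21*k**2/8 + 9*k/8 + 3/8.
Need (1)·f(k+1) − (1)·f(k) = k**3 + 21*k**2/8 + 9*k/8 + 3/8.
From deg A=0, deg B=0, deg C=3: d=4.
Coefficient equations give f(k) = k*(2*k**3 + 3*k**2 - 4*k + 2)/8.
Then R = B(k−1)f/C = k*(2*k**3 + 3*k**2 - 4*k + 2)/(8*k**3 + 21*k**2 + 9*k + 3), so s_k = R(k)·t_k = k*(-2*k**3 - 3*k**2 + 4*k - 2).
Check: Δs_k = -8*k**3 - 21*k**2 - 9*k - 3. ✓

s_k = k*(-2*k**3 - 3*k**2 + 4*k - 2)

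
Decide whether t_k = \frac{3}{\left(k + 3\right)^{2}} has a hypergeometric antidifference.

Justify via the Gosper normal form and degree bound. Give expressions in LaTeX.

Ratio r(k) = (k + 3)**2/(k + 4)**2.
Gosper form: A/B · C(k+1)/C(k) with A=k**2 + 6*k + 9, B=k**2 + 8*k + 16, C=1.
Solve (k**2 + 6*k + 9)·f(k+1) − (k**2 + 6*k + 9)·f(k) = 1.
deg f ≤ 0 (via 2,2,0).
f = c0 ⇒ A·f(k+1) − B(k−1)·f(k) − C = -1. The system {-1 = 0} is inconsistent; no antidifference.

No — key equation has no polynomial f.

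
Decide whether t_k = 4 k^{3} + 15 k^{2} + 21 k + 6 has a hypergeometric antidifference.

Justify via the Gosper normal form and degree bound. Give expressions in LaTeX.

Yes. s_k = k \left(k^{3} + 3 k^{2} + 4 k - 2\right).

The ratio is (4*k**3 + 27*k**2 + 63*k + 46)/(4*k**3 + 15*k**2 + 21*k + 6).
Factor: A=1; B=1; C=k**3 + 15*k**2/4 + 21*k/4 + 3/2.
Need (1)·f(k+1) − (1)·f(k) = k**3 + 15*k**2/4 + 21*k/4 + 3/2.
deg f ≤ 4 (via 0,0,3).
Match coefficients ⇒ f(k) = k*(k**3 + 3*k**2 + 4*k - 2)/4.
Certificate R = B(k−1)f/C = k*(k**3 + 3*k**2 + 4*k - 2)/(4*k**3 + 15*k**2 + 21*k + 6) gives s_k = k*(k**3 + 3*k**2 + 4*k - 2).
s_(k+1) − s_k = 4*k**3 + 15*k**2 + 21*k + 6 = t_k.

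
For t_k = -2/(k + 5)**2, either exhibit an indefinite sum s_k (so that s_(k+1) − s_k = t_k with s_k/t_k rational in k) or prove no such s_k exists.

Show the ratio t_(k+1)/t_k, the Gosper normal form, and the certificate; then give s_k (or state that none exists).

r(k) = (k + 5)**2/(k + 6)**2 after simplifying.
Gosper form: A/B · C(k+1)/C(k) with A=k**2 + 10*k + 25, B=k**2 + 12*k + 36, C=1.
Key eq: (k**2 + 10*k + 25)·f(k+1) = (k**2 + 10*k + 25)·f(k) + (1).
Bound: deg f ≤ 0.
Write f(k) = c0. Then LHS − RHS = -1, requiring -1 = 0: contradictory. No certificate.

none — t_k is not Gosper-summable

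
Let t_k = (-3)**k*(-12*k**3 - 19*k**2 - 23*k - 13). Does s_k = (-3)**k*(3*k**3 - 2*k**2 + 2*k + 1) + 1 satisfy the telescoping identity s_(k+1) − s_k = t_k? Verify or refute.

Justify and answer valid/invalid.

s_(k+1) = (-3)**(k + 1)*(2*k + 3*(k + 1)**3 - 2*(k + 1)**2 + 3) + 1
s_(k+1) − s_k = (-3)**k*(-12*k**3 - 19*k**2 - 23*k - 13)
(s_(k+1) − s_k) − t_k = 0

valid; difference matches t_k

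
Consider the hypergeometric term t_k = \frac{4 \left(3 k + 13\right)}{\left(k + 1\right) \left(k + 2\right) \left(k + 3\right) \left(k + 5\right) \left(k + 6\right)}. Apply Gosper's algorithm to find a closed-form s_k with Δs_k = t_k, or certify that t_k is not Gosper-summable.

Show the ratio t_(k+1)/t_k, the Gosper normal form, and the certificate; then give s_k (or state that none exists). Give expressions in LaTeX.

s_k = \frac{2 k \left(k^{2} + 8 k + 17\right)}{5 \left(k^{3} + 8 k^{2} + 17 k + 10\right)}

Ratio r(k) = (k + 1)*(k + 5)*(3*k + 16)/((k + 4)*(k + 7)*(3*k + 13)).
Normal form (A,B,C) = (k + 1, k + 7, k**2 + 25*k/3 + 52/3).
f must satisfy (k + 1)·f(k+1) − (k + 6)·f(k) = k**2 + 25*k/3 + 52/3.
From deg A=1, deg B=1, deg C=2: d=5.
Match coefficients ⇒ f(k) = k*(k + 3)*(k + 4)*(k**2 + 8*k + 17)/30.
So s_k = (B(k−1)f/C)·t_k = (k*(k + 3)*(k + 6)*(k**2 + 8*k + 17)/(10*(3*k + 13)))·t_k = 2*k*(k**2 + 8*k + 17)/(5*(k**3 + 8*k**2 + 17*k + 10)).
Check: Δs_k = 4*(3*k + 13)/(k**5 + 17*k**4 + 107*k**3 + 307*k**2 + 396*k + 180). ✓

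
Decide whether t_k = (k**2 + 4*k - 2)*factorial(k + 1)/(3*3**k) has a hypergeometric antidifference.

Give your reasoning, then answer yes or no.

Yes. s_k = (k + 4)*factorial(k + 1)/3**k.

Step 1: r(k) = (k + 2)*(4*k + (k + 1)**2 + 2)/(3*(k**2 + 4*k - 2)).
Gosper form: A/B · C(k+1)/C(k) with A=k/3 + 2/3, B=1, C=k**2 + 4*k - 2.
f must satisfy (k/3 + 2/3)·f(k+1) − (1)·f(k) = k**2 + 4*k - 2.
d = 1 from the (1,0,2) case.
A polynomial solution: f(k) = 3*(k + 4).
Then R = B(k−1)f/C = 3*(k + 4)/(k**2 + 4*k - 2), so s_k = R(k)·t_k = (k + 4)*factorial(k + 1)/3**k.
Verify: (k**2 + 4*k - 2)*factorial(k + 1)/(3*3**k) matches t_k.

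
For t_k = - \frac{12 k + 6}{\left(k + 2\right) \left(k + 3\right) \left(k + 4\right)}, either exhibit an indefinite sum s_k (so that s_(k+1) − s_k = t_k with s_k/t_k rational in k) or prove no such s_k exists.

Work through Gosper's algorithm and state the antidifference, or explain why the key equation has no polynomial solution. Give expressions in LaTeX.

Compute t_(k+1)/t_k: get (k + 2)*(2*k + 3)/((k + 5)*(2*k + 1)).
Normal form (A,B,C) = (k + 2, k + 5, k + 1/2).
Key eq: (k + 2)·f(k+1) = (k + 4)·f(k) + (k + 1/2).
From deg A=1, deg B=1, deg C=1: d=2.
Solve for f: f(k) = k*(5*k + 1)/24 (degree 2 ≤ 2).
R(k) = B(k−1)·f(k)/C(k) = k*(k + 4)*(5*k + 1)/(12*(2*k + 1)); s_k = R·t_k = -k*(5*k + 1)/(2*(k + 2)*(k + 3)).
s_(k+1) − s_k = 6*(-2*k - 1)/(k**3 + 9*k**2 + 26*k + 24) = t_k.

s_k = - \frac{k \left(5 k + 1\right)}{2 \left(k + 2\right) \left(k + 3\right)}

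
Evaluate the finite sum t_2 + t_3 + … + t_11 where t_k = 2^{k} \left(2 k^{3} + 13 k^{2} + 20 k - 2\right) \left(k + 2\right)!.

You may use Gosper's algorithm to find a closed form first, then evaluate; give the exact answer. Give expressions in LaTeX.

Σ = 58561494043852416

The ratio is 2*(2*k**4 + 25*k**3 + 109*k**2 + 189*k + 99)/(2*k**3 + 13*k**2 + 20*k - 2).
Factor: A=2*k + 6; B=1; C=k**3 + 13*k**2/2 + 10*k - 1.
Solve (2*k + 6)·f(k+1) − (1)·f(k) = k**3 + 13*k**2/2 + 10*k - 1.
From deg A=1, deg B=0, deg C=3: d=2.
Coefficient equations give f(k) = (k**2 + 2*k - 4)/2.
Get s_k = R·t_k = 2**k*(k**2 + 2*k - 4)*factorial(k + 2) with R(k) = B(k−1)f(k)/C(k) = (k**2 + 2*k - 4)/(2*k**3 + 13*k**2 + 20*k - 2).
s_(k+1) − s_k = 2**k*(2*k**3 + 13*k**2 + 20*k - 2)*factorial(k + 2) = t_k.
Sum = s_(12) − s_(2); s_(12) = 58561494043852800, s_(2) = 384 ⇒ 58561494043852416.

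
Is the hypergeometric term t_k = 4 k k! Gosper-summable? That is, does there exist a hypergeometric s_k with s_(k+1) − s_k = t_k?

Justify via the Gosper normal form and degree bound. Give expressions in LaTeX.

Yes. s_k = 4 k!.

t_(k+1)/t_k = (k + 1)**2/k.
A = k + 1, B = 1, C = k.
Solve (k + 1)·f(k+1) − (1)·f(k) = k.
Degrees (1,0,1) ⇒ d ≤ 0.
Solving with deg f ≤ 0: f(k) = 1.
R(k) = B(k−1)·f(k)/C(k) = 1/k; s_k = R·t_k = 4*factorial(k).
Δs = 4*k*factorial(k), as required.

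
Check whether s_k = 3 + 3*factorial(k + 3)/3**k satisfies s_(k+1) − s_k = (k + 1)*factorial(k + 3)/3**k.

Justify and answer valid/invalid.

s_(k+1) = 3*3**(-k - 1)*factorial(k + 4) + 3
s_(k+1) − s_k = (k + 1)*factorial(k + 3)/3**k
(s_(k+1) − s_k) − t_k = 0

valid; difference matches t_k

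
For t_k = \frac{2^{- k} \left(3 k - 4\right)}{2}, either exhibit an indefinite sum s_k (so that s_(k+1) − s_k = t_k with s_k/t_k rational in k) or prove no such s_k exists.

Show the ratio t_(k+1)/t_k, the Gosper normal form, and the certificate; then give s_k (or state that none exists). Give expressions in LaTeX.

Compute t_(k+1)/t_k: get (3*k - 1)/(2*(3*k - 4)).
Gosper form: A/B · C(k+1)/C(k) with A=1/2, B=1, C=k - 4/3.
Solve (1/2)·f(k+1) − (1)·f(k) = k - 4/3.
Degrees (0,0,1) ⇒ d ≤ 1.
Solving with deg f ≤ 1: f(k) = -2*(3*k - 1)/3.
Then R = B(k−1)f/C = -2*(3*k - 1)/(3*k - 4), so s_k = R(k)·t_k = (1 - 3*k)/2**k.
s_(k+1) − s_k = (3*k - 4)/(2*2**k) = t_k.

s_k = 2^{- k} \left(1 - 3 k\right)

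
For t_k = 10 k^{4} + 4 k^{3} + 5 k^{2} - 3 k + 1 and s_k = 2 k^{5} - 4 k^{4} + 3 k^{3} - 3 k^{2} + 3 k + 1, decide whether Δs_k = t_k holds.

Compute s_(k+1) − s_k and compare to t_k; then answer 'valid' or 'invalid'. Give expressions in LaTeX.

Valid: the claim telescopes to t_k.

s_(k+1) = 2*k**5 + 6*k**4 + 7*k**3 + 2*k**2 + 2
s_(k+1) − s_k = 10*k**4 + 4*k**3 + 5*k**2 - 3*k + 1
(s_(k+1) − s_k) − t_k = 0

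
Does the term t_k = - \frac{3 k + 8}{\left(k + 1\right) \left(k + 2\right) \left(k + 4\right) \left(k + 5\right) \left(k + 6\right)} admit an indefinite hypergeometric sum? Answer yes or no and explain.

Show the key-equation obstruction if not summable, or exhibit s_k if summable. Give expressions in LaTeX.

Step 1: r(k) = (k + 1)*(k + 4)*(3*k + 11)/((k + 3)*(k + 7)*(3*k + 8)).
Factor: A=k + 1; B=k + 7; C=k**2 + 17*k/3 + 8.
Solve (k + 1)·f(k+1) − (k + 6)·f(k) = k**2 + 17*k/3 + 8.
d = 5 from the (1,1,2) case.
Solve for f: f(k) = k*(k + 2)*(k + 3)*(k**2 + 10*k + 29)/60 (degree 5 ≤ 5).
Get s_k = R·t_k = k*(-k**2 - 10*k - 29)/(20*(k**3 + 10*k**2 + 29*k + 20)) with R(k) = B(k−1)f(k)/C(k) = k*(k + 2)*(k + 6)*(k**2 + 10*k + 29)/(20*(3*k + 8)).
s_(k+1) − s_k = (-3*k - 8)/(k**5 + 18*k**4 + 121*k**3 + 372*k**2 + 508*k + 240) = t_k.

Yes. s_k = \frac{k \left(- k^{2} - 10 k - 29\right)}{20 \left(k^{3} + 10 k^{2} + 29 k + 20\right)}.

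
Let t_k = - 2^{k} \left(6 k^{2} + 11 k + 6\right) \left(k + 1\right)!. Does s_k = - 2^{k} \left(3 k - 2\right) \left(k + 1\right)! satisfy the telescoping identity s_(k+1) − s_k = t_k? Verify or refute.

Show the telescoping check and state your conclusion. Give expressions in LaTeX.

s_(k+1) = -2**(k + 1)*(3*k + 1)*factorial(k + 2)
s_(k+1) − s_k = -2**k*(6*k**2 + 11*k + 6)*factorial(k + 1)
(s_(k+1) − s_k) − t_k = 0

valid (s_(k+1) − s_k reduces to t_k)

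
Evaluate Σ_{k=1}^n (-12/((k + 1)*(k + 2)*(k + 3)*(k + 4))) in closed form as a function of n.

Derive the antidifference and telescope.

S(n) = n*(-n**2 - 9*n - 26)/(6*(n**3 + 9*n**2 + 26*n + 24))

t_(k+1)/t_k = (k + 1)/(k + 5).
Normal form (A,B,C) = (k + 1, k + 5, 1).
Solve (k + 1)·f(k+1) − (k + 4)·f(k) = 1.
Bound: deg f ≤ 3.
Solving with deg f ≤ 3: f(k) = k*(k**2 + 6*k + 11)/18.
Then R = B(k−1)f/C = k*(k + 4)*(k**2 + 6*k + 11)/18, so s_k = R(k)·t_k = 2*k*(-k**2 - 6*k - 11)/(3*(k + 1)*(k + 2)*(k + 3)).
Δs = -12/(k**4 + 10*k**3 + 35*k**2 + 50*k + 24), as required.
Evaluate: s_(n+1) = 2*(-n**3 - 9*n**2 - 26*n - 18)/(3*(n**3 + 9*n**2 + 26*n + 24)); subtract s_(1) = -1/2 ⇒ S(n) = n*(-n**2 - 9*n - 26)/(6*(n**3 + 9*n**2 + 26*n + 24)).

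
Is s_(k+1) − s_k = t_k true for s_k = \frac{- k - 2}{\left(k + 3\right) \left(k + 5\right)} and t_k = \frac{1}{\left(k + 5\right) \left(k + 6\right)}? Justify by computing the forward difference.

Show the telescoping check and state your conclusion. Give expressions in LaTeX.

s_(k+1) = (-k - 3)/((k + 4)*(k + 6))
s_(k+1) − s_k = (k**2 + 5*k + 3)/(k**4 + 18*k**3 + 119*k**2 + 342*k + 360)
(s_(k+1) − s_k) − t_k = (-2*k - 9)/(k**4 + 18*k**3 + 119*k**2 + 342*k + 360)

Invalid: residual \frac{- 2 k - 9}{k^{4} + 18 k^{3} + 119 k^{2} + 342 k + 360} ≠ 0.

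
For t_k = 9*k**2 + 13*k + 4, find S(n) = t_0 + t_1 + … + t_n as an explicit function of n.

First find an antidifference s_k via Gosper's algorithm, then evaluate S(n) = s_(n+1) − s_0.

S(n) = 3*n**3 + 11*n**2 + 12*n + 4

Ratio r(k) = (9*k**2 + 31*k + 26)/(9*k**2 + 13*k + 4).
So A=1 and B=1, with C=k**2 + 13*k/9 + 4/9.
Need (1)·f(k+1) − (1)·f(k) = k**2 + 13*k/9 + 4/9.
Bound: deg f ≤ 3.
Solving with deg f ≤ 3: f(k) = k*(k + 1)*(3*k - 1)/9.
So s_k = (B(k−1)f/C)·t_k = (k*(3*k - 1)/(9*k + 4))·t_k = k*(3*k**2 + 2*k - 1).
s_(k+1) − s_k = 9*k**2 + 13*k + 4 = t_k.
s_(n+1) = 3*n**3 + 11*n**2 + 12*n + 4 and s_(0) = 0, so S(n) = 3*n**3 + 11*n**2 + 12*n + 4.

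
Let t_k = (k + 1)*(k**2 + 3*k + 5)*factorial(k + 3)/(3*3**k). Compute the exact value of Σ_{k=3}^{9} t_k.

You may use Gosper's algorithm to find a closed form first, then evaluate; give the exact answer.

The ratio is (k + 2)*(k + 4)*(3*k + (k + 1)**2 + 8)/(3*(k + 1)*(k**2 + 3*k + 5)).
Normal form (A,B,C) = (k/3 + 4/3, 1, k**3 + 4*k**2 + 8*k + 5).
Need (k/3 + 4/3)·f(k+1) − (1)·f(k) = k**3 + 4*k**2 + 8*k + 5.
d = 2 from the (1,0,3) case.
Match coefficients ⇒ f(k) = 3*(k**2 + k - 3).
Get s_k = R·t_k = (k**2 + k - 3)*factorial(k + 3)/3**k with R(k) = B(k−1)f(k)/C(k) = 3*(k**2 + k - 3)/((k + 1)*(k**2 + 3*k + 5)).
Verify: (k + 1)*(k**2 + 3*k + 5)*factorial(k + 3)/(3*3**k) matches t_k.
Sum = s_(10) − s_(3); s_(10) = 2741939200/243, s_(3) = 240 ⇒ 2741880880/243.

Σ = 2741880880/243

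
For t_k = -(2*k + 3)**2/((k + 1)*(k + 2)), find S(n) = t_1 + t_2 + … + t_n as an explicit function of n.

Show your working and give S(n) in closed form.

t_(k+1)/t_k = (k + 1)*(2*k + 5)**2/((k + 3)*(2*k + 3)**2).
Gosper form: A/B · C(k+1)/C(k) with A=k + 1, B=k + 3, C=k**2 + 3*k + 9/4.
Solve (k + 1)·f(k+1) − (k + 2)·f(k) = k**2 + 3*k + 9/4.
Bound: deg f ≤ 2.
Match coefficients ⇒ f(k) = k*(4*k + 5)/4.
So s_k = (B(k−1)f/C)·t_k = (k*(k + 2)*(4*k + 5)/(2*k + 3)**2)·t_k = k*(-4*k - 5)/(k + 1).
s_(k+1) − s_k = (-4*k**2 - 12*k - 9)/(k**2 + 3*k + 2) = t_k.
Σ_(k=1)^n t_k = s_(n+1) − s_(1) = ((-4*n**2 - 13*n - 9)/(n + 2)) − (-9/2), i.e. n*(-8*n - 17)/(2*(n + 2)).

S(n) = n*(-8*n - 17)/(2*(n + 2))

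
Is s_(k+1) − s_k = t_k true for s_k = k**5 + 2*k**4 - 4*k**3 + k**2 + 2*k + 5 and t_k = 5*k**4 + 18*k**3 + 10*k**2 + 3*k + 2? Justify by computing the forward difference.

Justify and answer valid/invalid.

valid (s_(k+1) − s_k reduces to t_k)

s_(k+1) = k**5 + 7*k**4 + 14*k**3 + 11*k**2 + 5*k + 7
s_(k+1) − s_k = 5*k**4 + 18*k**3 + 10*k**2 + 3*k + 2
(s_(k+1) − s_k) − t_k = 0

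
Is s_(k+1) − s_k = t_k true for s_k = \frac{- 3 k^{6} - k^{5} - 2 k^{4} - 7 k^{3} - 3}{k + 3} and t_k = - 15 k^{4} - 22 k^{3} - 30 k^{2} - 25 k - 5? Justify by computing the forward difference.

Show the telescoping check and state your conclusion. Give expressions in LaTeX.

Invalid: residual \frac{2 \left(12 k^{5} + 69 k^{4} + 92 k^{3} + 112 k^{2} + 83 k + 12\right)}{k^{2} + 7 k + 12} ≠ 0.

s_(k+1) = (-3*(k + 1)**6 - (k + 1)**5 - 2*(k + 1)**4 - 7*(k + 1)**3 - 3)/(k + 4)
s_(k+1) − s_k = (-15*k**6 - 103*k**5 - 226*k**4 - 315*k**3 - 316*k**2 - 169*k - 36)/(k**2 + 7*k + 12)
(s_(k+1) − s_k) − t_k = 2*(12*k**5 + 69*k**4 + 92*k**3 + 112*k**2 + 83*k + 12)/(k**2 + 7*k + 12)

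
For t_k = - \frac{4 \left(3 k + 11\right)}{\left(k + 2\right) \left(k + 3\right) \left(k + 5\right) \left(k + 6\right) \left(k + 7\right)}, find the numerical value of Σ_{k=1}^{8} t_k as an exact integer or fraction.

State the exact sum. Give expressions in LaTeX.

t_(k+1)/t_k = (k + 2)*(k + 5)*(3*k + 14)/((k + 4)*(k + 8)*(3*k + 11)).
Normal form (A,B,C) = (k + 2, k + 8, k**2 + 23*k/3 + 44/3).
Set up (k + 2)·f(k+1) − (k + 7)·f(k) − (k**2 + 23*k/3 + 44/3) = 0.
d = 5 from the (1,1,2) case.
Solve for f: f(k) = k*(k + 3)*(k + 4)*(k**2 + 13*k + 52)/180 (degree 5 ≤ 5).
Get s_k = R·t_k = k*(-k**2 - 13*k - 52)/(15*(k**3 + 13*k**2 + 52*k + 60)) with R(k) = B(k−1)f(k)/C(k) = k*(k + 3)*(k + 7)*(k**2 + 13*k + 52)/(60*(3*k + 11)).
Check: Δs_k = 4*(-3*k - 11)/(k**5 + 23*k**4 + 203*k**3 + 853*k**2 + 1692*k + 1260). ✓
Σ_(k=1)^(8) t_k = s_(9) − s_(1) = -5/77 − (-11/315) = -104/3465.

Σ = -104/3465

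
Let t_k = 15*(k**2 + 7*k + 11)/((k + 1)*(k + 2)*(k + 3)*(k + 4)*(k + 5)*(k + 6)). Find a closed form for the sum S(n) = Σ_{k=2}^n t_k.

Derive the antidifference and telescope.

Step 1: r(k) = (k + 1)*(7*k + (k + 1)**2 + 18)/((k + 7)*(k**2 + 7*k + 11)).
Normal form (A,B,C) = (k + 1, k + 7, k**2 + 7*k + 11).
Set up (k + 1)·f(k+1) − (k + 6)·f(k) − (k**2 + 7*k + 11) = 0.
deg f ≤ 5 (via 1,1,2).
Match coefficients ⇒ f(k) = k*(k + 2)*(k + 4)*(k**2 + 9*k + 23)/45.
Certificate R = B(k−1)f/C = k*(k + 2)*(k + 4)*(k + 6)*(k**2 + 9*k + 23)/(45*(k**2 + 7*k + 11)) gives s_k = k*(k**2 + 9*k + 23)/(3*(k**3 + 9*k**2 + 23*k + 15)).
s_(k+1) − s_k = 15*(k**2 + 7*k + 11)/(k**6 + 21*k**5 + 175*k**4 + 735*k**3 + 1624*k**2 + 1764*k + 720) = t_k.
Evaluate: s_(n+1) = (n**3 + 12*n**2 + 44*n + 33)/(3*(n**3 + 12*n**2 + 44*n + 48)); subtract s_(2) = 2/7 ⇒ S(n) = (n**3 + 12*n**2 + 44*n - 57)/(21*(n**3 + 12*n**2 + 44*n + 48)).

S(n) = (n**3 + 12*n**2 + 44*n - 57)/(21*(n**3 + 12*n**2 + 44*n + 48))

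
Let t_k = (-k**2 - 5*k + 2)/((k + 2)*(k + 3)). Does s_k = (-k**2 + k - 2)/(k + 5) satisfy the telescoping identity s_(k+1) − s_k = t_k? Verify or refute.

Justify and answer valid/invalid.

s_(k+1) = (k - (k + 1)**2 - 1)/(k + 6)
s_(k+1) − s_k = (-k**2 - 11*k + 2)/(k**2 + 11*k + 30)
(s_(k+1) − s_k) − t_k = 24*(k**2 + 3*k - 2)/(k**4 + 16*k**3 + 91*k**2 + 216*k + 180)

Invalid: residual 24*(k**2 + 3*k - 2)/(k**4 + 16*k**3 + 91*k**2 + 216*k + 180) ≠ 0.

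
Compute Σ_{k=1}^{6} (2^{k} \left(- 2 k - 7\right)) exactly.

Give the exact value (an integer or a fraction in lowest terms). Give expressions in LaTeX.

Σ = -2166

Step 1: r(k) = 2*(2*k + 9)/(2*k + 7).
Gosper form: A/B · C(k+1)/C(k) with A=2, B=1, C=k + 7/2.
Set up (2)·f(k+1) − (1)·f(k) − (k + 7/2) = 0.
deg f ≤ 1 (via 0,0,1).
Solving with deg f ≤ 1: f(k) = (2*k + 3)/2.
R(k) = B(k−1)·f(k)/C(k) = (2*k + 3)/(2*k + 7); s_k = R·t_k = 2**k*(-2*k - 3).
Δs = 2**k*(-2*k - 7), as required.
Evaluate s at k=7 and k=1: -2176 and -10; difference -2166.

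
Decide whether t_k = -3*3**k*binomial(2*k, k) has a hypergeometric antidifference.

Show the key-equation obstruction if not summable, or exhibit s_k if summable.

Compute t_(k+1)/t_k: get 6*(2*k + 1)/(k + 1).
Gosper form: A/B · C(k+1)/C(k) with A=12*k + 6, B=k + 1, C=1.
Need (12*k + 6)·f(k+1) − (k)·f(k) = 1.
deg f ≤ -1 (via 1,1,0).
Negative degree bound (-1): no f exists, t_k not Gosper-summable.

No — key equation has no polynomial f.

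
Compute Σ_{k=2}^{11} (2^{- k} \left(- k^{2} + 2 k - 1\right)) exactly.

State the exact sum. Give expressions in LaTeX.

Σ = -2999/1024

Ratio r(k) = k**2/(2*(k**2 - 2*k + 1)).
Take A(k)=1/2, B(k)=1, C(k)=k**2 - 2*k + 1.
Solve (1/2)·f(k+1) − (1)·f(k) = k**2 - 2*k + 1.
deg f ≤ 2 (via 0,0,2).
Coefficient equations give f(k) = -2*(k**2 + 2).
R(k) = B(k−1)·f(k)/C(k) = -2*(k**2 + 2)/(k - 1)**2; s_k = R·t_k = 2**(1 - k)*(k**2 + 2).
Check: Δs_k = (-k**2 + 2*k - 1)/2**k. ✓
Sum = s_(12) − s_(2); s_(12) = 73/1024, s_(2) = 3 ⇒ -2999/1024.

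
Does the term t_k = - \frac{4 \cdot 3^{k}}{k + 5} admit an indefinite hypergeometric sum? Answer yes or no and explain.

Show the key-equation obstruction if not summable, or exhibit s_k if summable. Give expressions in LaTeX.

Step 1: r(k) = 3*(k + 5)/(k + 6).
Normal form (A,B,C) = (3*k + 15, k + 6, 1).
Solve (3*k + 15)·f(k+1) − (k + 5)·f(k) = 1.
deg f ≤ -1 (via 1,1,0).
d = -1 < 0 ⇒ no nonzero polynomial f; not summable.

No — negative degree bound, so no certificate f.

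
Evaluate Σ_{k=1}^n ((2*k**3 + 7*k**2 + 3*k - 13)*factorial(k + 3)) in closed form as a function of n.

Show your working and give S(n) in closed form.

S(n) = 2*n**2*factorial(n + 4) + n*factorial(n + 4) - 4*factorial(n + 4) + 96

Compute t_(k+1)/t_k: get (2*k**4 + 21*k**3 + 75*k**2 + 91*k - 4)/(2*k**3 + 7*k**2 + 3*k - 13).
Gosper form: A/B · C(k+1)/C(k) with A=k + 4, B=1, C=k**3 + 7*k**2/2 + 3*k/2 - 13/2.
Key eq: (k + 4)·f(k+1) = (1)·f(k) + (k**3 + 7*k**2/2 + 3*k/2 - 13/2).
Bound: deg f ≤ 2.
A polynomial solution: f(k) = (2*k**2 - 3*k - 3)/2.
Certificate R = B(k−1)f/C = (2*k**2 - 3*k - 3)/(2*k**3 + 7*k**2 + 3*k - 13) gives s_k = (2*k**2 - 3*k - 3)*factorial(k + 3).
s_(k+1) − s_k = (2*k**3 + 7*k**2 + 3*k - 13)*factorial(k + 3) = t_k.
Telescope: S(n) = s_(n+1) − s_(1) = (2*n**2 + n - 4)*factorial(n + 4) − (-96) = 2*n**2*factorial(n + 4) + n*factorial(n + 4) - 4*factorial(n + 4) + 96.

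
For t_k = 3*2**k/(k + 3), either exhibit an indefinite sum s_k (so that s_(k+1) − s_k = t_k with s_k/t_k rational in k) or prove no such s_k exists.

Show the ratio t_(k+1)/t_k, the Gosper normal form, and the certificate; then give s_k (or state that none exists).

none — t_k is not Gosper-summable

The ratio is 2*(k + 3)/(k + 4).
So A=2*k + 6 and B=k + 4, with C=1.
Need (2*k + 6)·f(k+1) − (k + 3)·f(k) = 1.
deg f ≤ -1 (via 1,1,0).
Bound -1 < 0, so the key equation has no polynomial solution.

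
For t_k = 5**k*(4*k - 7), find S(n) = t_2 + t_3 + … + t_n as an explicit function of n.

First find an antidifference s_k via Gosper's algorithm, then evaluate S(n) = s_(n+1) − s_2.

t_(k+1)/t_k = 5*(4*k - 3)/(4*k - 7).
Gosper form: A/B · C(k+1)/C(k) with A=5, B=1, C=k - 7/4.
Solve (5)·f(k+1) − (1)·f(k) = k - 7/4.
deg f ≤ 1 (via 0,0,1).
Solve for f: f(k) = (k - 3)/4 (degree 1 ≤ 1).
R(k) = B(k−1)·f(k)/C(k) = (k - 3)/(4*k - 7); s_k = R·t_k = 5**k*(k - 3).
Δs = 5**k*(4*k - 7), as required.
s_(n+1) = 5**(n + 1)*(n - 2) and s_(2) = -25, so S(n) = 5*5**n*n - 10*5**n + 25.

S(n) = 5*5**n*n - 10*5**n + 25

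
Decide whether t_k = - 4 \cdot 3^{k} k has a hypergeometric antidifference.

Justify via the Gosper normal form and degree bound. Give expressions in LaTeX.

Yes. s_k = 3^{k} \left(3 - 2 k\right).

The ratio is 3 + 3/k.
Factor: A=3; B=1; C=k.
Need (3)·f(k+1) − (1)·f(k) = k.
Bound: deg f ≤ 1.
Coefficient equations give f(k) = (2*k - 3)/4.
R(k) = B(k−1)·f(k)/C(k) = (2*k - 3)/(4*k); s_k = R·t_k = 3**k*(3 - 2*k).
Check: Δs_k = -4*3**k*k. ✓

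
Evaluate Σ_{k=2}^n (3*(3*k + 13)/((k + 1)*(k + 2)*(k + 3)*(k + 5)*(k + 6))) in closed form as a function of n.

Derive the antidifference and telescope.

S(n) = (n**3 + 11*n**2 + 36*n - 48)/(28*(n**3 + 11*n**2 + 36*n + 36))

Ratio r(k) = (k + 1)*(k + 5)*(3*k + 16)/((k + 4)*(k + 7)*(3*k + 13)).
Factor: A=k + 1; B=k + 7; C=k**2 + 25*k/3 + 52/3.
Need (k + 1)·f(k+1) − (k + 6)·f(k) = k**2 + 25*k/3 + 52/3.
From deg A=1, deg B=1, deg C=2: d=5.
Solve for f: f(k) = k*(k + 3)*(k + 4)*(k**2 + 8*k + 17)/30 (degree 5 ≤ 5).
R(k) = B(k−1)·f(k)/C(k) = k*(k + 3)*(k + 6)*(k**2 + 8*k + 17)/(10*(3*k + 13)); s_k = R·t_k = 3*k*(k**2 + 8*k + 17)/(10*(k**3 + 8*k**2 + 17*k + 10)).
Verify: 3*(3*k + 13)/(k**5 + 17*k**4 + 107*k**3 + 307*k**2 + 396*k + 180) matches t_k.
Evaluate: s_(n+1) = 3*(n**3 + 11*n**2 + 36*n + 26)/(10*(n**3 + 11*n**2 + 36*n + 36)); subtract s_(2) = 37/140 ⇒ S(n) = (n**3 + 11*n**2 + 36*n - 48)/(28*(n**3 + 11*n**2 + 36*n + 36)).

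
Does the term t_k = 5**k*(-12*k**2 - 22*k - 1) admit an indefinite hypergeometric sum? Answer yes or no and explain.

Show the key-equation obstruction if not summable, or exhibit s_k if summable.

Step 1: r(k) = 5*(12*k**2 + 46*k + 35)/(12*k**2 + 22*k + 1).
So A=5 and B=1, with C=k**2 + 11*k/6 + 1/12.
Solve (5)·f(k+1) − (1)·f(k) = k**2 + 11*k/6 + 1/12.
deg f ≤ 2 (via 0,0,2).
Coefficient equations give f(k) = (k - 1)*(3*k + 1)/12.
R(k) = B(k−1)·f(k)/C(k) = (k - 1)*(3*k + 1)/(12*k**2 + 22*k + 1); s_k = R·t_k = 5**k*(-3*k**2 + 2*k + 1).
s_(k+1) − s_k = 5**k*(-12*k**2 - 22*k - 1) = t_k.

Yes. s_k = 5**k*(-3*k**2 + 2*k + 1).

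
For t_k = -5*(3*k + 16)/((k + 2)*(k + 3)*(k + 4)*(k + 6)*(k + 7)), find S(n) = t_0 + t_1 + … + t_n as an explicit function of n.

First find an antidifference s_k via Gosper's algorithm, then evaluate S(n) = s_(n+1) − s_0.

Compute t_(k+1)/t_k: get (k + 2)*(k + 6)*(3*k + 19)/((k + 5)*(k + 8)*(3*k + 16)).
Take A(k)=k + 2, B(k)=k + 8, C(k)=k**2 + 31*k/3 + 80/3.
Solve (k + 2)·f(k+1) − (k + 7)·f(k) = k**2 + 31*k/3 + 80/3.
From deg A=1, deg B=1, deg C=2: d=5.
Coefficient equations give f(k) = k*(k + 4)*(k + 5)*(k**2 + 11*k + 36)/108.
Then R = B(k−1)f/C = k*(k + 4)*(k + 7)*(k**2 + 11*k + 36)/(36*(3*k + 16)), so s_k = R(k)·t_k = 5*k*(-k**2 - 11*k - 36)/(36*(k**3 + 11*k**2 + 36*k + 36)).
s_(k+1) − s_k = 5*(-3*k - 16)/(k**5 + 22*k**4 + 185*k**3 + 740*k**2 + 1404*k + 1008) = t_k.
s_(n+1) = 5*(-n**3 - 14*n**2 - 61*n - 48)/(36*(n**3 + 14*n**2 + 61*n + 84)) and s_(0) = 0, so S(n) = 5*(-n**3 - 14*n**2 - 61*n - 48)/(36*(n**3 + 14*n**2 + 61*n + 84)).

S(n) = 5*(-n**3 - 14*n**2 - 61*n - 48)/(36*(n**3 + 14*n**2 + 61*n + 84))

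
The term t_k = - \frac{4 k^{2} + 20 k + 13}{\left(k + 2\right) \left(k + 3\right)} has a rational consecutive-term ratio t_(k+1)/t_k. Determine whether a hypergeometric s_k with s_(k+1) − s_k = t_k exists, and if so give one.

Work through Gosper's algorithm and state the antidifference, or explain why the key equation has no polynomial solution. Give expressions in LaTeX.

s_k = \frac{k \left(- 8 k - 5\right)}{2 \left(k + 2\right)}

Step 1: r(k) = (k + 2)*(20*k + 4*(k + 1)**2 + 33)/((k + 4)*(4*k**2 + 20*k + 13)).
A = k + 2, B = k + 4, C = k**2 + 5*k + 13/4.
f must satisfy (k + 2)·f(k+1) − (k + 3)·f(k) = k**2 + 5*k + 13/4.
Bound: deg f ≤ 2.
Solving with deg f ≤ 2: f(k) = k*(8*k + 5)/8.
Certificate R = B(k−1)f/C = k*(k + 3)*(8*k + 5)/(2*(4*k**2 + 20*k + 13)) gives s_k = k*(-8*k - 5)/(2*(k + 2)).
Δs = (-4*k**2 - 20*k - 13)/(k**2 + 5*k + 6), as required.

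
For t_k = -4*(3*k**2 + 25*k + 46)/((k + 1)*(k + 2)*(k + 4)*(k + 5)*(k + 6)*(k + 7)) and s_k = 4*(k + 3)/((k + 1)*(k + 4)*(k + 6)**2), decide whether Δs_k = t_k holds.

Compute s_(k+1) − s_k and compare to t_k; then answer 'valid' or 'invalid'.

Invalid: residual 12*(4*k**3 + 57*k**2 + 255*k + 346)/(k**8 + 38*k**7 + 614*k**6 + 5480*k**5 + 29333*k**4 + 95450*k**3 + 181732*k**2 + 181272*k + 70560) ≠ 0.

s_(k+1) = 4*(k + 4)/((k + 2)*(k + 5)*(k + 7)**2)
s_(k+1) − s_k = 4*((k + 1)*(k + 4)**2*(k + 6)**2 - (k + 2)*(k + 3)*(k + 5)*(k + 7)**2)/((k + 1)*(k + 2)*(k + 4)*(k + 5)*(k + 6)**2*(k + 7)**2)
(s_(k+1) − s_k) − t_k = 12*(4*k**3 + 57*k**2 + 255*k + 346)/(k**8 + 38*k**7 + 614*k**6 + 5480*k**5 + 29333*k**4 + 95450*k**3 + 181732*k**2 + 181272*k + 70560)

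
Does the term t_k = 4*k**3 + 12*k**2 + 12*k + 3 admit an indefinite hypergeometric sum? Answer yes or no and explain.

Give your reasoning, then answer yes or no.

Yes. s_k = k*(k**3 + 2*k**2 + k - 1).

Step 1: r(k) = (4*k**3 + 24*k**2 + 48*k + 31)/(4*k**3 + 12*k**2 + 12*k + 3).
So A=1 and B=1, with C=k**3 + 3*k**2 + 3*k + 3/4.
Need (1)·f(k+1) − (1)·f(k) = k**3 + 3*k**2 + 3*k + 3/4.
deg f ≤ 4 (via 0,0,3).
Solve for f: f(k) = k*(k**3 + 2*k**2 + k - 1)/4 (degree 4 ≤ 4).
Certificate R = B(k−1)f/C = k*(k**3 + 2*k**2 + k - 1)/(4*k**3 + 12*k**2 + 12*k + 3) gives s_k = k*(k**3 + 2*k**2 + k - 1).
Δs = 4*k**3 + 12*k**2 + 12*k + 3, as required.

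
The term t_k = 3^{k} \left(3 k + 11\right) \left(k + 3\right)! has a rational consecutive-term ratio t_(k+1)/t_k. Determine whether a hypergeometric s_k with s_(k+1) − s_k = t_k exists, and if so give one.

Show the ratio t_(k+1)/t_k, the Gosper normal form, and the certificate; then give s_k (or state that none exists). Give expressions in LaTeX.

s_k = 3^{k} \left(k + 3\right)!

t_(k+1)/t_k = 3*(k + 4)*(3*k + 14)/(3*k + 11).
Normal form (A,B,C) = (3*k + 12, 1, k + 11/3).
Need (3*k + 12)·f(k+1) − (1)·f(k) = k + 11/3.
From deg A=1, deg B=0, deg C=1: d=0.
Solve for f: f(k) = 1/3 (degree 0 ≤ 0).
So s_k = (B(k−1)f/C)·t_k = (1/(3*k + 11))·t_k = 3**k*factorial(k + 3).
s_(k+1) − s_k = 3**k*(3*k + 11)*factorial(k + 3) = t_k.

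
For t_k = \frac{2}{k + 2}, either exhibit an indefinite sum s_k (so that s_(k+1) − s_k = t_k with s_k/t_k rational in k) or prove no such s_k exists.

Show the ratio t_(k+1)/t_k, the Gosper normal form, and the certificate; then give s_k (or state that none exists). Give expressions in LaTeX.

none (Gosper's algorithm certifies no s_k)

Compute t_(k+1)/t_k: get (k + 2)/(k + 3).
Normal form (A,B,C) = (k + 2, k + 3, 1).
f must satisfy (k + 2)·f(k+1) − (k + 2)·f(k) = 1.
d = 0 from the (1,1,0) case.
Put f(k) = c0: A·f(k+1) − B(k−1)·f(k) − C = -1; need -1 = 0 — inconsistent ⇒ no f, not summable.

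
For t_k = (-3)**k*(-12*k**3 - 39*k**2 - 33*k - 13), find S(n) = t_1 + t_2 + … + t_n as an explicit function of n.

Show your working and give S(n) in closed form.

The ratio is 3*(-12*k**3 - 75*k**2 - 147*k - 97)/(12*k**3 + 39*k**2 + 33*k + 13).
Take A(k)=-3, B(k)=1, C(k)=k**3 + 13*k**2/4 + 11*k/4 + 13/12.
Key eq: (-3)·f(k+1) = (1)·f(k) + (k**3 + 13*k**2/4 + 11*k/4 + 13/12).
d = 3 from the (0,0,3) case.
Match coefficients ⇒ f(k) = -(3*k**3 + 3*k**2 - 3*k + 1)/12.
R(k) = B(k−1)·f(k)/C(k) = -(3*k**3 + 3*k**2 - 3*k + 1)/(12*k**3 + 39*k**2 + 33*k + 13); s_k = R·t_k = (-3)**k*(3*k**3 + 3*k**2 - 3*k + 1).
Δs = (-3)**k*(-12*k**3 - 39*k**2 - 33*k - 13), as required.
Evaluate: s_(n+1) = (-3)**(n + 1)*(3*n**3 + 12*n**2 + 12*n + 4); subtract s_(1) = -12 ⇒ S(n) = -9*(-3)**n*n**3 - 36*(-3)**n*n**2 - 36*(-3)**n*n - 12*(-3)**n + 12.

S(n) = -9*(-3)**n*n**3 - 36*(-3)**n*n**2 - 36*(-3)**n*n - 12*(-3)**n + 12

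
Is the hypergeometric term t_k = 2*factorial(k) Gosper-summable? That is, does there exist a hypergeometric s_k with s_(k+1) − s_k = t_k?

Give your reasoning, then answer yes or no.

No — t_k has no hypergeometric antidifference.

Step 1: r(k) = k + 1.
Normal form (A,B,C) = (k + 1, 1, 1).
Solve (k + 1)·f(k+1) − (1)·f(k) = 1.
Degrees (1,0,0) ⇒ d ≤ -1.
Bound -1 < 0, so the key equation has no polynomial solution.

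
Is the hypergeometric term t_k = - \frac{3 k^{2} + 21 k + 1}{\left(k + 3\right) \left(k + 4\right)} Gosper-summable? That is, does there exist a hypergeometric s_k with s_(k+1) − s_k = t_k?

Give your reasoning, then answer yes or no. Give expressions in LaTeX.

Yes. s_k = \frac{k \left(8 - 9 k\right)}{3 \left(k + 3\right)}.

r(k) = (k + 3)*(21*k + 3*(k + 1)**2 + 22)/((k + 5)*(3*k**2 + 21*k + 1)) after simplifying.
Factor: A=k + 3; B=k + 5; C=k**2 + 7*k + 1/3.
Set up (k + 3)·f(k+1) − (k + 4)·f(k) − (k**2 + 7*k + 1/3) = 0.
Bound: deg f ≤ 2.
Solving with deg f ≤ 2: f(k) = k*(9*k - 8)/9.
Certificate R = B(k−1)f/C = k*(k + 4)*(9*k - 8)/(3*(3*k**2 + 21*k + 1)) gives s_k = k*(8 - 9*k)/(3*(k + 3)).
Δs = (-3*k**2 - 21*k - 1)/(k**2 + 7*k + 12), as required.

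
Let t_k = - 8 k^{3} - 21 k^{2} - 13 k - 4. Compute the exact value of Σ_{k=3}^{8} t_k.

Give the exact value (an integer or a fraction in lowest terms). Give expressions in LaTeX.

Σ = -14928

The ratio is (8*k**3 + 45*k**2 + 79*k + 46)/(8*k**3 + 21*k**2 + 13*k + 4).
Take A(k)=1, B(k)=1, C(k)=k**3 + 21*k**2/8 + 13*k/8 + 1/2.
Key eq: (1)·f(k+1) = (1)·f(k) + (k**3 + 21*k**2/8 + 13*k/8 + 1/2).
d = 4 from the (0,0,3) case.
Solving with deg f ≤ 4: f(k) = k*(2*k**3 + 3*k**2 - 2*k + 1)/8.
Certificate R = B(k−1)f/C = k*(2*k**3 + 3*k**2 - 2*k + 1)/(8*k**3 + 21*k**2 + 13*k + 4) gives s_k = k*(-2*k**3 - 3*k**2 + 2*k - 1).
Verify: -8*k**3 - 21*k**2 - 13*k - 4 matches t_k.
Sum = s_(9) − s_(3); s_(9) = -15156, s_(3) = -228 ⇒ -14928.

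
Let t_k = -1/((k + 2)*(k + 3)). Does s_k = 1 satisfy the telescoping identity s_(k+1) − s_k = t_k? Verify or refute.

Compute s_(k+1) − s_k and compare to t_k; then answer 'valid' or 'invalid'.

s_(k+1) = 1
s_(k+1) − s_k = 0
(s_(k+1) − s_k) − t_k = 1/((k + 2)*(k + 3))

Invalid: residual 1/((k + 2)*(k + 3)) ≠ 0.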